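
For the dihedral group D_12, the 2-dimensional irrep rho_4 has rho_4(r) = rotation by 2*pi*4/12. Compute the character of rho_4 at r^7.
chi_{rho_4}(r^7) = 2*cos(2*pi*4*7/12) = -1

Working: rho_4(r^7) is rotation by angle 2*pi*4*7/12, whose trace is 2*cos(2*pi*4*7/12) = -1.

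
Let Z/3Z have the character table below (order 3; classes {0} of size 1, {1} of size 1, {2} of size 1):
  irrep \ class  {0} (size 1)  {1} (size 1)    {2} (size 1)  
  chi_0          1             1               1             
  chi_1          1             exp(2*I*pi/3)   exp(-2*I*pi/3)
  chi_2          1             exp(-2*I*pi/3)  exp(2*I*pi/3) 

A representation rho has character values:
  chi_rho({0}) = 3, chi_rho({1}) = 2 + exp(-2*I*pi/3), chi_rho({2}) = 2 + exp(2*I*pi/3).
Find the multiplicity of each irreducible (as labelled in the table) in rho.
Multiplicities: chi_0: 2, chi_1: 0, chi_2: 1.

Use <chi_rho, chi> = (1/|G|) sum_C |C| * chi_rho(C) * conj(chi(C)) with |G| = 3 for each irreducible chi in the table:
  <chi_rho, chi_0> = (1/3)[1*(3)*conj(1) + 1*(2 + exp(-2*I*pi/3))*conj(1) + 1*(2 + exp(2*I*pi/3))*conj(1)]
      = (1/3)[(3) + (2 + exp(-2*I*pi/3)) + (2 + exp(2*I*pi/3))] = 6/3 = 2
  <chi_rho, chi_1> = (1/3)[1*(3)*conj(1) + 1*(2 + exp(-2*I*pi/3))*conj(exp(2*I*pi/3)) + 1*(2 + exp(2*I*pi/3))*conj(exp(-2*I*pi/3))]
      = (1/3)[(3) + (2*exp(-2*I*pi/3) + exp(2*I*pi/3)) + (exp(-2*I*pi/3) + 2*exp(2*I*pi/3))] = 0/3 = 0
  <chi_rho, chi_2> = (1/3)[1*(3)*conj(1) + 1*(2 + exp(-2*I*pi/3))*conj(exp(-2*I*pi/3)) + 1*(2 + exp(2*I*pi/3))*conj(exp(2*I*pi/3))]
      = (1/3)[(3) + (1 + 2*exp(2*I*pi/3)) + (1 + 2*exp(-2*I*pi/3))] = 3/3 = 1
(Exp terms are combined using exp(i*s)*conj(exp(i*t)) = exp(i*(s-t)), and sums of them are collapsed using the identity that for every m > 1 the m distinct m-th roots of unity sum to 0, e.g. 1 + exp(2*I*pi/3) + exp(-2*I*pi/3) = 0.)
Dimension check: dim(rho) = sum (mult * dim) = 2*1 + 0*1 + 1*1 = 3 = chi_rho(e) = 3.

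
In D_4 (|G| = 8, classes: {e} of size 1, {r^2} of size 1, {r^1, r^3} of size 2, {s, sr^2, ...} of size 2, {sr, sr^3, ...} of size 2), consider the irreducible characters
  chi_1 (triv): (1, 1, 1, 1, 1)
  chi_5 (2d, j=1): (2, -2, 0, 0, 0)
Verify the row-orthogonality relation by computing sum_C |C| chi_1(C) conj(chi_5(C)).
Sum = 0; so <chi_1, chi_5> = 0 (distinct irreducibles are orthogonal).

Explanation: Compute term by term over conjugacy classes (|C| * chi_1(C) * conj(chi_5(C))):
  1*(1)*conj(2) + 1*(1)*conj(-2) + 2*(1)*conj(0) + 2*(1)*conj(0) + 2*(1)*conj(0)
  = (2) + (-2) + (0) + (0) + (0)
  = 0.
Dividing by |G| = 8 gives 0/8 = 0, matching the row-orthogonality relation <chi_1, chi_5> = [chi_1 = chi_5].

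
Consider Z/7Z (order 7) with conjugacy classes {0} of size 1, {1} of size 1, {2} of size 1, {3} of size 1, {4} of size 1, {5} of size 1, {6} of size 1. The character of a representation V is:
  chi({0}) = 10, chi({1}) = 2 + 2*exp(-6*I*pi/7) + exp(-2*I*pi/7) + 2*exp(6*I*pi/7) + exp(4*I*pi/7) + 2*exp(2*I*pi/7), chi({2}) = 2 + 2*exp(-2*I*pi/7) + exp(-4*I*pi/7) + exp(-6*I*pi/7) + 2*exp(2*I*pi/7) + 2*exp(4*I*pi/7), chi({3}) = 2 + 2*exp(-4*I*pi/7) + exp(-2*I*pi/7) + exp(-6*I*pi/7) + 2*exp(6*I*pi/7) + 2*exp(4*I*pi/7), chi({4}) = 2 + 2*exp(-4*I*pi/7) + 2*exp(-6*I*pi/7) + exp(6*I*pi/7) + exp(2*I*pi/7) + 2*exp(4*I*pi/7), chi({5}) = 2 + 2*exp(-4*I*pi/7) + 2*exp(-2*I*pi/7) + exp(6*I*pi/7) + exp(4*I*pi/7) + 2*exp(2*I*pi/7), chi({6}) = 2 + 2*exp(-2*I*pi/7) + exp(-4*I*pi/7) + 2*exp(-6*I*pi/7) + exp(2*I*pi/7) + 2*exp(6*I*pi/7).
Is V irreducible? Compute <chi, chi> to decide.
Not irreducible (reducible): <chi, chi> = 18 > 1.

Argument: <chi, chi> = (1/|G|) sum_C |C| * |chi(C)|^2 = (1/7)[1*|10|^2 + 1*|2 + 2*exp(-6*I*pi/7) + exp(-2*I*pi/7) + 2*exp(6*I*pi/7) + exp(4*I*pi/7) + 2*exp(2*I*pi/7)|^2 + 1*|2 + 2*exp(-2*I*pi/7) + exp(-4*I*pi/7) + exp(-6*I*pi/7) + 2*exp(2*I*pi/7) + 2*exp(4*I*pi/7)|^2 + 1*|2 + 2*exp(-4*I*pi/7) + exp(-2*I*pi/7) + exp(-6*I*pi/7) + 2*exp(6*I*pi/7) + 2*exp(4*I*pi/7)|^2 + 1*|2 + 2*exp(-4*I*pi/7) + 2*exp(-6*I*pi/7) + exp(6*I*pi/7) + exp(2*I*pi/7) + 2*exp(4*I*pi/7)|^2 + 1*|2 + 2*exp(-4*I*pi/7) + 2*exp(-2*I*pi/7) + exp(6*I*pi/7) + exp(4*I*pi/7) + 2*exp(2*I*pi/7)|^2 + 1*|2 + 2*exp(-2*I*pi/7) + exp(-4*I*pi/7) + 2*exp(-6*I*pi/7) + exp(2*I*pi/7) + 2*exp(6*I*pi/7)|^2]
  = (1/7)[(100) + (18 + 12*exp(-4*I*pi/7) + 14*exp(-2*I*pi/7) + 15*exp(-6*I*pi/7) + 15*exp(6*I*pi/7) + 14*exp(2*I*pi/7) + 12*exp(4*I*pi/7)) + (18 + 14*exp(-4*I*pi/7) + 15*exp(-2*I*pi/7) + 12*exp(-6*I*pi/7) + 12*exp(6*I*pi/7) + 15*exp(2*I*pi/7) + 14*exp(4*I*pi/7)) + (18 + 15*exp(-4*I*pi/7) + 12*exp(-2*I*pi/7) + 14*exp(-6*I*pi/7) + 14*exp(6*I*pi/7) + 12*exp(2*I*pi/7) + 15*exp(4*I*pi/7)) + (18 + 15*exp(-4*I*pi/7) + 12*exp(-2*I*pi/7) + 14*exp(-6*I*pi/7) + 14*exp(6*I*pi/7) + 12*exp(2*I*pi/7) + 15*exp(4*I*pi/7)) + (18 + 14*exp(-4*I*pi/7) + 15*exp(-2*I*pi/7) + 12*exp(-6*I*pi/7) + 12*exp(6*I*pi/7) + 15*exp(2*I*pi/7) + 14*exp(4*I*pi/7)) + (18 + 12*exp(-4*I*pi/7) + 14*exp(-2*I*pi/7) + 15*exp(-6*I*pi/7) + 15*exp(6*I*pi/7) + 14*exp(2*I*pi/7) + 12*exp(4*I*pi/7))] = 126/7 = 18.
(Exp terms are combined using exp(i*s)*conj(exp(i*t)) = exp(i*(s-t)), and sums of them are collapsed using the identity that for every m > 1 the m distinct m-th roots of unity sum to 0, e.g. 1 + exp(2*I*pi/3) + exp(-2*I*pi/3) = 0.)
A character is irreducible iff <chi, chi> = 1, so this representation is reducible.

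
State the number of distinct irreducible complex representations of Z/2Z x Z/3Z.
6

Working: The number of irreducible complex representations of a finite group equals its number of conjugacy classes. Z/2Z x Z/3Z is abelian of order 6, so every element is its own conjugacy class: 6 classes, so Z/2Z x Z/3Z (order 6) has exactly 6 irreducible complex representations.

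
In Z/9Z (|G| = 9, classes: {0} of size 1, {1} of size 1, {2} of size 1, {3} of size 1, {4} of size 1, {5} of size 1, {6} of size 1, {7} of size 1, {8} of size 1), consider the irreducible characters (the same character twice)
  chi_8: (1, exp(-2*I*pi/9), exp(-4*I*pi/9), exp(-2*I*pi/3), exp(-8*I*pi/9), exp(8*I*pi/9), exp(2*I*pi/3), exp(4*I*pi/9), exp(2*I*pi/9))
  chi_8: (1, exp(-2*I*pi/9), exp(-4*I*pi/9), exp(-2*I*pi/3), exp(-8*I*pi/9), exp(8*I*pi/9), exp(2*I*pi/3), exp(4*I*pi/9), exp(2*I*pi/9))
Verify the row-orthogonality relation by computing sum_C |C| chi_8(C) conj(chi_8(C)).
Sum = 9 = |G| = 9; so <chi_8, chi_8> = 1 (norm-1 confirms irreducibility).

Argument: Compute term by term over conjugacy classes (|C| * chi_8(C) * conj(chi_8(C))):
  1*(1)*conj(1) + 1*(exp(-2*I*pi/9))*conj(exp(-2*I*pi/9)) + 1*(exp(-4*I*pi/9))*conj(exp(-4*I*pi/9)) + 1*(exp(-2*I*pi/3))*conj(exp(-2*I*pi/3)) + 1*(exp(-8*I*pi/9))*conj(exp(-8*I*pi/9)) + 1*(exp(8*I*pi/9))*conj(exp(8*I*pi/9)) + 1*(exp(2*I*pi/3))*conj(exp(2*I*pi/3)) + 1*(exp(4*I*pi/9))*conj(exp(4*I*pi/9)) + 1*(exp(2*I*pi/9))*conj(exp(2*I*pi/9))
  = (1) + (1) + (1) + (1) + (1) + (1) + (1) + (1) + (1)
  = 9.
(Exp terms are combined using exp(i*s)*conj(exp(i*t)) = exp(i*(s-t)), and sums of them are collapsed using the identity that for every m > 1 the m distinct m-th roots of unity sum to 0, e.g. 1 + exp(2*I*pi/3) + exp(-2*I*pi/3) = 0.)
Dividing by |G| = 9 gives 9/9 = 1, matching the row-orthogonality relation <chi_8, chi_8> = [chi_8 = chi_8].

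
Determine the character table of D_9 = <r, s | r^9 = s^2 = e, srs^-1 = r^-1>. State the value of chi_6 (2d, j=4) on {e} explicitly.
Conjugacy classes: {e} of size 1, {r^1, r^8} of size 2, {r^2, r^7} of size 2, {r^3, r^6} of size 2, {r^4, r^5} of size 2, {s, sr, ..., sr^8} of size 9.
Character table:
  irrep \ class              {e} (size 1)  {r^1, r^8} (size 2)  {r^2, r^7} (size 2)  {r^3, r^6} (size 2)  {r^4, r^5} (size 2)  {s, sr, ..., sr^8} (size 9)
  chi_1 (triv)               1             1                    1                    1                    1                    1                          
  chi_2 (sign: r->1, s->-1)  1             1                    1                    1                    1                    -1                         
  chi_3 (2d, j=1)            2             2*cos(2*pi/9)        2*cos(4*pi/9)        -1                   -2*cos(pi/9)         0                          
  chi_4 (2d, j=2)            2             2*cos(4*pi/9)        -2*cos(pi/9)         -1                   2*cos(2*pi/9)        0                          
  chi_5 (2d, j=3)            2             -1                   -1                   2                    -1                   0                          
  chi_6 (2d, j=4)            2             -2*cos(pi/9)         2*cos(2*pi/9)        -1                   2*cos(4*pi/9)        0                          

Spot check: chi_6 (2d, j=4) on {e} = 2.

Argument: D_9 has order 2*9 = 18 with 6 conjugacy classes, hence 6 irreducibles. Sum of squared dims 1 + 1 + 4 + 4 + 4 + 4 = 18 = |G|. Linear characters come from the abelianisation; the 2-dimensional irreps have character r^k -> 2*cos(2*pi*j*k/9), reflections -> 0.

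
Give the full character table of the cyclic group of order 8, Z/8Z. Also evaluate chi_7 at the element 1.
Character table of Z/8Z (irreps indexed chi_0,...,chi_7 with chi_k(m) = zeta_8^(k*m), zeta_8 = exp(2*pi*i/8)):
  irrep \ class  {0} (size 1)  {1} (size 1)    {2} (size 1)  {3} (size 1)    {4} (size 1)  {5} (size 1)    {6} (size 1)  {7} (size 1)  
  chi_0          1             1               1             1               1             1               1             1             
  chi_1          1             exp(I*pi/4)     I             exp(3*I*pi/4)   -1            exp(-3*I*pi/4)  -I            exp(-I*pi/4)  
  chi_2          1             I               -1            -I              1             I               -1            -I            
  chi_3          1             exp(3*I*pi/4)   -I            exp(I*pi/4)     -1            exp(-I*pi/4)    I             exp(-3*I*pi/4)
  chi_4          1             -1              1             -1              1             -1              1             -1            
  chi_5          1             exp(-3*I*pi/4)  I             exp(-I*pi/4)    -1            exp(I*pi/4)     -I            exp(3*I*pi/4) 
  chi_6          1             -I              -1            I               1             -I              -1            I             
  chi_7          1             exp(-I*pi/4)    -I            exp(-3*I*pi/4)  -1            exp(3*I*pi/4)   I             exp(I*pi/4)   

Spot check: chi_7(1) = zeta_8^(7*1) = zeta_8^7 = exp(-I*pi/4).

Argument: Z/8Z is abelian, so all 8 irreducible complex representations are 1-dimensional. They are given by chi_k(m) = zeta_8^(k*m) for k = 0,...,7. Row orthogonality: sum_m chi_k(m) conj(chi_l(m)) = 8 * [k = l].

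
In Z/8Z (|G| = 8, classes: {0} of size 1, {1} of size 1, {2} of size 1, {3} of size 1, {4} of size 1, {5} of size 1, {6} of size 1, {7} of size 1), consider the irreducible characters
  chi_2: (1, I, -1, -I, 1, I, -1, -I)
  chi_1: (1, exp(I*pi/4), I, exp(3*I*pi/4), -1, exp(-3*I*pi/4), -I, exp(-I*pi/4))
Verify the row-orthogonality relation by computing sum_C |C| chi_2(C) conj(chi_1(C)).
Sum = 0; so <chi_2, chi_1> = 0 (distinct irreducibles are orthogonal).

Compute term by term over conjugacy classes (|C| * chi_2(C) * conj(chi_1(C))):
  1*(1)*conj(1) + 1*(I)*conj(exp(I*pi/4)) + 1*(-1)*conj(I) + 1*(-I)*conj(exp(3*I*pi/4)) + 1*(1)*conj(-1) + 1*(I)*conj(exp(-3*I*pi/4)) + 1*(-1)*conj(-I) + 1*(-I)*conj(exp(-I*pi/4))
  = (1) + (exp(I*pi/4)) + (I) + (-exp(-I*pi/4)) + (-1) + (exp(-3*I*pi/4)) + (-I) + (-exp(3*I*pi/4))
  = 0.
(Exp terms are combined using exp(i*s)*conj(exp(i*t)) = exp(i*(s-t)), and sums of them are collapsed using the identity that for every m > 1 the m distinct m-th roots of unity sum to 0, e.g. 1 + exp(2*I*pi/3) + exp(-2*I*pi/3) = 0.)
Dividing by |G| = 8 gives 0/8 = 0, matching the row-orthogonality relation <chi_2, chi_1> = [chi_2 = chi_1].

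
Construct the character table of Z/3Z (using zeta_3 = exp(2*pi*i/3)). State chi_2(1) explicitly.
Character table of Z/3Z (irreps indexed chi_0,...,chi_2 with chi_k(m) = zeta_3^(k*m), zeta_3 = exp(2*pi*i/3)):
  irrep \ class  {0} (size 1)  {1} (size 1)    {2} (size 1)  
  chi_0          1             1               1             
  chi_1          1             exp(2*I*pi/3)   exp(-2*I*pi/3)
  chi_2          1             exp(-2*I*pi/3)  exp(2*I*pi/3) 

Spot check: chi_2(1) = zeta_3^(2*1) = zeta_3^2 = exp(-2*I*pi/3).

Justification: Z/3Z is abelian, so all 3 irreducible complex representations are 1-dimensional. They are given by chi_k(m) = zeta_3^(k*m) for k = 0,...,2. Row orthogonality: sum_m chi_k(m) conj(chi_l(m)) = 3 * [k = l].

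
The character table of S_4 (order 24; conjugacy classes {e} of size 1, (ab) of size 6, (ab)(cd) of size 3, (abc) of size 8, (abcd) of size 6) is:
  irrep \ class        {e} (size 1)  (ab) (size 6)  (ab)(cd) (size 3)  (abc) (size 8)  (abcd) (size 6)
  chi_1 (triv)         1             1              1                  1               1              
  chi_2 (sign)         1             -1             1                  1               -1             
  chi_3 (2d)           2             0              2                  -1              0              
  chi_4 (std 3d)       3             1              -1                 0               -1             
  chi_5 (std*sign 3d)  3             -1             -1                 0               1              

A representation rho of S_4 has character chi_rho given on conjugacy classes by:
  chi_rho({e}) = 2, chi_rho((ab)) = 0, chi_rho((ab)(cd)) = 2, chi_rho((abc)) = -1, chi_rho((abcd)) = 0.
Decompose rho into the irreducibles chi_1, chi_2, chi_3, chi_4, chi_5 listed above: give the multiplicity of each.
Multiplicities: chi_1: 0, chi_2: 0, chi_3: 1, chi_4: 0, chi_5: 0.

Justification: Use <chi_rho, chi> = (1/|G|) sum_C |C| * chi_rho(C) * conj(chi(C)) with |G| = 24 for each irreducible chi in the table:
  <chi_rho, chi_1> = (1/24)[1*(2)*conj(1) + 6*(0)*conj(1) + 3*(2)*conj(1) + 8*(-1)*conj(1) + 6*(0)*conj(1)]
      = (1/24)[(2) + (0) + (6) + (-8) + (0)] = 0/24 = 0
  <chi_rho, chi_2> = (1/24)[1*(2)*conj(1) + 6*(0)*conj(-1) + 3*(2)*conj(1) + 8*(-1)*conj(1) + 6*(0)*conj(-1)]
      = (1/24)[(2) + (0) + (6) + (-8) + (0)] = 0/24 = 0
  <chi_rho, chi_3> = (1/24)[1*(2)*conj(2) + 6*(0)*conj(0) + 3*(2)*conj(2) + 8*(-1)*conj(-1) + 6*(0)*conj(0)]
      = (1/24)[(4) + (0) + (12) + (8) + (0)] = 24/24 = 1
  <chi_rho, chi_4> = (1/24)[1*(2)*conj(3) + 6*(0)*conj(1) + 3*(2)*conj(-1) + 8*(-1)*conj(0) + 6*(0)*conj(-1)]
      = (1/24)[(6) + (0) + (-6) + (0) + (0)] = 0/24 = 0
  <chi_rho, chi_5> = (1/24)[1*(2)*conj(3) + 6*(0)*conj(-1) + 3*(2)*conj(-1) + 8*(-1)*conj(0) + 6*(0)*conj(1)]
      = (1/24)[(6) + (0) + (-6) + (0) + (0)] = 0/24 = 0
Dimension check: dim(rho) = sum (mult * dim) = 0*1 + 0*1 + 1*2 + 0*3 + 0*3 = 2 = chi_rho(e) = 2.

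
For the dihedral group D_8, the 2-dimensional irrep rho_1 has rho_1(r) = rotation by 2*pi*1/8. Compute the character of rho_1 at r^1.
chi_{rho_1}(r^1) = 2*cos(2*pi*1*1/8) = sqrt(2)

Why: rho_1(r^1) is rotation by angle 2*pi*1*1/8, whose trace is 2*cos(2*pi*1*1/8) = sqrt(2).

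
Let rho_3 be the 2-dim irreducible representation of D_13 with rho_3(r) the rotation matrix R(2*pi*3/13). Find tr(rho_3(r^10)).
chi_{rho_3}(r^10) = 2*cos(2*pi*3*10/13) = -2*cos(5*pi/13)

Solution. rho_3(r^10) is rotation by angle 2*pi*3*10/13, whose trace is 2*cos(2*pi*3*10/13) = -2*cos(5*pi/13).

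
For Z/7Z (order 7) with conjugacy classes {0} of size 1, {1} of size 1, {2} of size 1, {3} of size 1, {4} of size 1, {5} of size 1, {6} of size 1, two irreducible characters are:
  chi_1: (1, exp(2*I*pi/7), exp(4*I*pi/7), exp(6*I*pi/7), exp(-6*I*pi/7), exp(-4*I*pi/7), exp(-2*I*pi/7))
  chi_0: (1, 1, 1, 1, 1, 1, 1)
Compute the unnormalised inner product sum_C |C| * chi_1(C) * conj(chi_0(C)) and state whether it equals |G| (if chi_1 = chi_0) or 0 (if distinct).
Sum = 0; so <chi_1, chi_0> = 0 (distinct irreducibles are orthogonal).

Argument: Compute term by term over conjugacy classes (|C| * chi_1(C) * conj(chi_0(C))):
  1*(1)*conj(1) + 1*(exp(2*I*pi/7))*conj(1) + 1*(exp(4*I*pi/7))*conj(1) + 1*(exp(6*I*pi/7))*conj(1) + 1*(exp(-6*I*pi/7))*conj(1) + 1*(exp(-4*I*pi/7))*conj(1) + 1*(exp(-2*I*pi/7))*conj(1)
  = (1) + (exp(2*I*pi/7)) + (exp(4*I*pi/7)) + (exp(6*I*pi/7)) + (exp(-6*I*pi/7)) + (exp(-4*I*pi/7)) + (exp(-2*I*pi/7))
  = 0.
(Exp terms are combined using exp(i*s)*conj(exp(i*t)) = exp(i*(s-t)), and sums of them are collapsed using the identity that for every m > 1 the m distinct m-th roots of unity sum to 0, e.g. 1 + exp(2*I*pi/3) + exp(-2*I*pi/3) = 0.)
Dividing by |G| = 7 gives 0/7 = 0, matching the row-orthogonality relation <chi_1, chi_0> = [chi_1 = chi_0].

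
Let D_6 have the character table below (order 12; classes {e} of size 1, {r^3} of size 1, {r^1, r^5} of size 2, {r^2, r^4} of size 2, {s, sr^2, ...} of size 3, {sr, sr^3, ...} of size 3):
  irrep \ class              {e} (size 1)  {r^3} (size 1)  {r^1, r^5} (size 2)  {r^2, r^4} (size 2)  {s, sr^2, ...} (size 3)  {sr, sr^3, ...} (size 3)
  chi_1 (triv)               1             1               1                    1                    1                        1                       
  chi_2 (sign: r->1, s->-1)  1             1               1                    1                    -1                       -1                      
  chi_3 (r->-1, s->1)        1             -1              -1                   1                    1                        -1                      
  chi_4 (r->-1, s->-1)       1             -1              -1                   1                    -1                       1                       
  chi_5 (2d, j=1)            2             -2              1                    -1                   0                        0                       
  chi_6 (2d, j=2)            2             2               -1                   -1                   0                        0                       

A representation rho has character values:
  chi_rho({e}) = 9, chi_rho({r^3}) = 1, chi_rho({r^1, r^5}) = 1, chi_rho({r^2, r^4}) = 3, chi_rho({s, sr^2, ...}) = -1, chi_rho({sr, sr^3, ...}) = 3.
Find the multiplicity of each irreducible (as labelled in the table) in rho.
Multiplicities: chi_1: 2, chi_2: 1, chi_3: 0, chi_4: 2, chi_5: 1, chi_6: 1.

Use <chi_rho, chi> = (1/|G|) sum_C |C| * chi_rho(C) * conj(chi(C)) with |G| = 12 for each irreducible chi in the table:
  <chi_rho, chi_1> = (1/12)[1*(9)*conj(1) + 1*(1)*conj(1) + 2*(1)*conj(1) + 2*(3)*conj(1) + 3*(-1)*conj(1) + 3*(3)*conj(1)]
      = (1/12)[(9) + (1) + (2) + (6) + (-3) + (9)] = 24/12 = 2
  <chi_rho, chi_2> = (1/12)[1*(9)*conj(1) + 1*(1)*conj(1) + 2*(1)*conj(1) + 2*(3)*conj(1) + 3*(-1)*conj(-1) + 3*(3)*conj(-1)]
      = (1/12)[(9) + (1) + (2) + (6) + (3) + (-9)] = 12/12 = 1
  <chi_rho, chi_3> = (1/12)[1*(9)*conj(1) + 1*(1)*conj(-1) + 2*(1)*conj(-1) + 2*(3)*conj(1) + 3*(-1)*conj(1) + 3*(3)*conj(-1)]
      = (1/12)[(9) + (-1) + (-2) + (6) + (-3) + (-9)] = 0/12 = 0
  <chi_rho, chi_4> = (1/12)[1*(9)*conj(1) + 1*(1)*conj(-1) + 2*(1)*conj(-1) + 2*(3)*conj(1) + 3*(-1)*conj(-1) + 3*(3)*conj(1)]
      = (1/12)[(9) + (-1) + (-2) + (6) + (3) + (9)] = 24/12 = 2
  <chi_rho, chi_5> = (1/12)[1*(9)*conj(2) + 1*(1)*conj(-2) + 2*(1)*conj(1) + 2*(3)*conj(-1) + 3*(-1)*conj(0) + 3*(3)*conj(0)]
      = (1/12)[(18) + (-2) + (2) + (-6) + (0) + (0)] = 12/12 = 1
  <chi_rho, chi_6> = (1/12)[1*(9)*conj(2) + 1*(1)*conj(2) + 2*(1)*conj(-1) + 2*(3)*conj(-1) + 3*(-1)*conj(0) + 3*(3)*conj(0)]
      = (1/12)[(18) + (2) + (-2) + (-6) + (0) + (0)] = 12/12 = 1
Dimension check: dim(rho) = sum (mult * dim) = 2*1 + 1*1 + 0*1 + 2*1 + 1*2 + 1*2 = 9 = chi_rho(e) = 9.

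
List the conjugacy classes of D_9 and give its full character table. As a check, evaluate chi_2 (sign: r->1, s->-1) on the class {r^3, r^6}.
Conjugacy classes: {e} of size 1, {r^1, r^8} of size 2, {r^2, r^7} of size 2, {r^3, r^6} of size 2, {r^4, r^5} of size 2, {s, sr, ..., sr^8} of size 9.
Character table:
  irrep \ class              {e} (size 1)  {r^1, r^8} (size 2)  {r^2, r^7} (size 2)  {r^3, r^6} (size 2)  {r^4, r^5} (size 2)  {s, sr, ..., sr^8} (size 9)
  chi_1 (triv)               1             1                    1                    1                    1                    1                          
  chi_2 (sign: r->1, s->-1)  1             1                    1                    1                    1                    -1                         
  chi_3 (2d, j=1)            2             2*cos(2*pi/9)        2*cos(4*pi/9)        -1                   -2*cos(pi/9)         0                          
  chi_4 (2d, j=2)            2             2*cos(4*pi/9)        -2*cos(pi/9)         -1                   2*cos(2*pi/9)        0                          
  chi_5 (2d, j=3)            2             -1                   -1                   2                    -1                   0                          
  chi_6 (2d, j=4)            2             -2*cos(pi/9)         2*cos(2*pi/9)        -1                   2*cos(4*pi/9)        0                          

Spot check: chi_2 (sign: r->1, s->-1) on {r^3, r^6} = 1.

Reasoning: D_9 has order 2*9 = 18 with 6 conjugacy classes, hence 6 irreducibles. Sum of squared dims 1 + 1 + 4 + 4 + 4 + 4 = 18 = |G|. Linear characters come from the abelianisation; the 2-dimensional irreps have character r^k -> 2*cos(2*pi*j*k/9), reflections -> 0.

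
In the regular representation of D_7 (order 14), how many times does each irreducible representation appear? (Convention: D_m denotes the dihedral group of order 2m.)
Each irreducible V_i of dimension d_i appears with multiplicity d_i, i.e. rho_reg = (direct sum over all irreducibles V_i) d_i V_i. The irreducible dimensions for D_7 are 1, 1, 2, 2, 2: 2 irreducibles of dimension 1, each with multiplicity 1; 3 irreducibles of dimension 2, each with multiplicity 2. Total dimension 2*1*1 + 3*2*2 = 14 = |G|.

Working: General theorem: in the regular representation of a finite group G, each irreducible appears with multiplicity equal to its dimension. Check: dim(rho_reg) = sum d_i^2 = 1 + 1 + 4 + 4 + 4 = 14 = |G|.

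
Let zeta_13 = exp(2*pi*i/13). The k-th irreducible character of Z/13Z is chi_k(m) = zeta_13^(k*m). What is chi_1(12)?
chi_1(12) = zeta_13^12 = exp(-2*I*pi/13)

Solution. chi_1(12) = zeta_13^(1*12) = zeta_13^12. Since zeta_13^13 = 1, this equals zeta_13^12 = exp(2*pi*i*12/13) = exp(-2*I*pi/13).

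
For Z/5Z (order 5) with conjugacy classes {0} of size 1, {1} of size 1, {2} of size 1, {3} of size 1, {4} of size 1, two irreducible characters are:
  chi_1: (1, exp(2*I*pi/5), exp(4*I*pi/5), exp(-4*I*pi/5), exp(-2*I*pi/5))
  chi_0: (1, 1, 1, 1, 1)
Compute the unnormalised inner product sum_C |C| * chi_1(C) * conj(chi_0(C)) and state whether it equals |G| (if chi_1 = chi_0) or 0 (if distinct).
Sum = 0; so <chi_1, chi_0> = 0 (distinct irreducibles are orthogonal).

Argument: Compute term by term over conjugacy classes (|C| * chi_1(C) * conj(chi_0(C))):
  1*(1)*conj(1) + 1*(exp(2*I*pi/5))*conj(1) + 1*(exp(4*I*pi/5))*conj(1) + 1*(exp(-4*I*pi/5))*conj(1) + 1*(exp(-2*I*pi/5))*conj(1)
  = (1) + (exp(2*I*pi/5)) + (exp(4*I*pi/5)) + (exp(-4*I*pi/5)) + (exp(-2*I*pi/5))
  = 0.
(Exp terms are combined using exp(i*s)*conj(exp(i*t)) = exp(i*(s-t)), and sums of them are collapsed using the identity that for every m > 1 the m distinct m-th roots of unity sum to 0, e.g. 1 + exp(2*I*pi/3) + exp(-2*I*pi/3) = 0.)
Dividing by |G| = 5 gives 0/5 = 0, matching the row-orthogonality relation <chi_1, chi_0> = [chi_1 = chi_0].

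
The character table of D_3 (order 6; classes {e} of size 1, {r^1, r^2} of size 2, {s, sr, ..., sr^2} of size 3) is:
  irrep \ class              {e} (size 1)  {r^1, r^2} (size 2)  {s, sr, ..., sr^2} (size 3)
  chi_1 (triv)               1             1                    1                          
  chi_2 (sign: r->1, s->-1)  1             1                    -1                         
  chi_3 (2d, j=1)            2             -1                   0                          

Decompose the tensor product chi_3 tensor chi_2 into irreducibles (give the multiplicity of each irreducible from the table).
chi_3 tensor chi_2 = chi_3 (all other irreducibles have multiplicity 0).

Why: The character of a tensor product is the pointwise product (chi_3 * chi_2)(C) = chi_3(C) * chi_2(C):
  {e}: (2)*(1), {r^1, r^2}: (-1)*(1), {s, sr, ..., sr^2}: (0)*(-1)
so (chi_3 * chi_2) takes values
  {e} -> 2, {r^1, r^2} -> -1, {s, sr, ..., sr^2} -> 0.
Now take the inner product of this character with each irreducible chi from the table, <chi_3*chi_2, chi> = (1/6) sum_C |C| (chi_3*chi_2)(C) conj(chi(C)):
  <chi_3*chi_2, chi_1> = (1/6)[1*(2)*conj(1) + 2*(-1)*conj(1) + 3*(0)*conj(1)]
      = (1/6)[(2) + (-2) + (0)] = 0/6 = 0
  <chi_3*chi_2, chi_2> = (1/6)[1*(2)*conj(1) + 2*(-1)*conj(1) + 3*(0)*conj(-1)]
      = (1/6)[(2) + (-2) + (0)] = 0/6 = 0
  <chi_3*chi_2, chi_3> = (1/6)[1*(2)*conj(2) + 2*(-1)*conj(-1) + 3*(0)*conj(0)]
      = (1/6)[(4) + (2) + (0)] = 6/6 = 1
Hence the multiplicities are chi_3: 1. Dimension check: dim(chi_3)*dim(chi_2) = 2*1 = 2 and sum (mult * dim) = 1*2 = 2.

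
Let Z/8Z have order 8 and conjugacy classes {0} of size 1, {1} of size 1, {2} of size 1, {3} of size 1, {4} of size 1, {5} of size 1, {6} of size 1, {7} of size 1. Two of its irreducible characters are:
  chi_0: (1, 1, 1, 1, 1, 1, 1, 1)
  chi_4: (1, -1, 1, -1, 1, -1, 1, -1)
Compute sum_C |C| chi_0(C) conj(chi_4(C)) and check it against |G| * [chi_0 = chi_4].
Sum = 0; so <chi_0, chi_4> = 0 (distinct irreducibles are orthogonal).

Reasoning: Compute term by term over conjugacy classes (|C| * chi_0(C) * conj(chi_4(C))):
  1*(1)*conj(1) + 1*(1)*conj(-1) + 1*(1)*conj(1) + 1*(1)*conj(-1) + 1*(1)*conj(1) + 1*(1)*conj(-1) + 1*(1)*conj(1) + 1*(1)*conj(-1)
  = (1) + (-1) + (1) + (-1) + (1) + (-1) + (1) + (-1)
  = 0.
(Exp terms are combined using exp(i*s)*conj(exp(i*t)) = exp(i*(s-t)), and sums of them are collapsed using the identity that for every m > 1 the m distinct m-th roots of unity sum to 0, e.g. 1 + exp(2*I*pi/3) + exp(-2*I*pi/3) = 0.)
Dividing by |G| = 8 gives 0/8 = 0, matching the row-orthogonality relation <chi_0, chi_4> = [chi_0 = chi_4].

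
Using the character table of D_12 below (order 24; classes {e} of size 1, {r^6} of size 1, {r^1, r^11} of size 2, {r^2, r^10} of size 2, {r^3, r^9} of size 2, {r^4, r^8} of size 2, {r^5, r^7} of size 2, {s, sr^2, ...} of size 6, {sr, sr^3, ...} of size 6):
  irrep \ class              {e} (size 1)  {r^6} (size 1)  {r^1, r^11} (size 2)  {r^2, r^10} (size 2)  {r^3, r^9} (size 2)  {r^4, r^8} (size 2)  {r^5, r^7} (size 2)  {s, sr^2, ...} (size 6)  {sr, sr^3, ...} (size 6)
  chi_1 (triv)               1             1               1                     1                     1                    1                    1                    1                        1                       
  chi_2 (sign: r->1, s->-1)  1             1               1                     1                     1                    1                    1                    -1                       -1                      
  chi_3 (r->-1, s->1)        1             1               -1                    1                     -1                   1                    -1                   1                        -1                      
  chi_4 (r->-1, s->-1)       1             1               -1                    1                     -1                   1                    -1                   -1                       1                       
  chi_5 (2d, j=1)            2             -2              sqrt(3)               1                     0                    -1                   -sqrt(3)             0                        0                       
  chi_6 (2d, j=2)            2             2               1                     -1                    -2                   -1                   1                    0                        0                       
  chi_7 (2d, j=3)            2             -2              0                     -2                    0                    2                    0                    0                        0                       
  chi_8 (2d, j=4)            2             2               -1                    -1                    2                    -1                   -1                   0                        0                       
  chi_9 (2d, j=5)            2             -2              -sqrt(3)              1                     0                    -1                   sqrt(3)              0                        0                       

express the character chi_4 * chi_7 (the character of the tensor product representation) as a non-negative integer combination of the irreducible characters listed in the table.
chi_4 tensor chi_7 = chi_7 (all other irreducibles have multiplicity 0).

Proof sketch: The character of a tensor product is the pointwise product (chi_4 * chi_7)(C) = chi_4(C) * chi_7(C):
  {e}: (1)*(2), {r^6}: (1)*(-2), {r^1, r^11}: (-1)*(0), {r^2, r^10}: (1)*(-2), {r^3, r^9}: (-1)*(0), {r^4, r^8}: (1)*(2), {r^5, r^7}: (-1)*(0), {s, sr^2, ...}: (-1)*(0), {sr, sr^3, ...}: (1)*(0)
so (chi_4 * chi_7) takes values
  {e} -> 2, {r^6} -> -2, {r^1, r^11} -> 0, {r^2, r^10} -> -2, {r^3, r^9} -> 0, {r^4, r^8} -> 2, {r^5, r^7} -> 0, {s, sr^2, ...} -> 0, {sr, sr^3, ...} -> 0.
Now take the inner product of this character with each irreducible chi from the table, <chi_4*chi_7, chi> = (1/24) sum_C |C| (chi_4*chi_7)(C) conj(chi(C)):
  <chi_4*chi_7, chi_1> = (1/24)[1*(2)*conj(1) + 1*(-2)*conj(1) + 2*(0)*conj(1) + 2*(-2)*conj(1) + 2*(0)*conj(1) + 2*(2)*conj(1) + 2*(0)*conj(1) + 6*(0)*conj(1) + 6*(0)*conj(1)]
      = (1/24)[(2) + (-2) + (0) + (-4) + (0) + (4) + (0) + (0) + (0)] = 0/24 = 0
  <chi_4*chi_7, chi_2> = (1/24)[1*(2)*conj(1) + 1*(-2)*conj(1) + 2*(0)*conj(1) + 2*(-2)*conj(1) + 2*(0)*conj(1) + 2*(2)*conj(1) + 2*(0)*conj(1) + 6*(0)*conj(-1) + 6*(0)*conj(-1)]
      = (1/24)[(2) + (-2) + (0) + (-4) + (0) + (4) + (0) + (0) + (0)] = 0/24 = 0
  <chi_4*chi_7, chi_3> = (1/24)[1*(2)*conj(1) + 1*(-2)*conj(1) + 2*(0)*conj(-1) + 2*(-2)*conj(1) + 2*(0)*conj(-1) + 2*(2)*conj(1) + 2*(0)*conj(-1) + 6*(0)*conj(1) + 6*(0)*conj(-1)]
      = (1/24)[(2) + (-2) + (0) + (-4) + (0) + (4) + (0) + (0) + (0)] = 0/24 = 0
  <chi_4*chi_7, chi_4> = (1/24)[1*(2)*conj(1) + 1*(-2)*conj(1) + 2*(0)*conj(-1) + 2*(-2)*conj(1) + 2*(0)*conj(-1) + 2*(2)*conj(1) + 2*(0)*conj(-1) + 6*(0)*conj(-1) + 6*(0)*conj(1)]
      = (1/24)[(2) + (-2) + (0) + (-4) + (0) + (4) + (0) + (0) + (0)] = 0/24 = 0
  <chi_4*chi_7, chi_5> = (1/24)[1*(2)*conj(2) + 1*(-2)*conj(-2) + 2*(0)*conj(sqrt(3)) + 2*(-2)*conj(1) + 2*(0)*conj(0) + 2*(2)*conj(-1) + 2*(0)*conj(-sqrt(3)) + 6*(0)*conj(0) + 6*(0)*conj(0)]
      = (1/24)[(4) + (4) + (0) + (-4) + (0) + (-4) + (0) + (0) + (0)] = 0/24 = 0
  <chi_4*chi_7, chi_6> = (1/24)[1*(2)*conj(2) + 1*(-2)*conj(2) + 2*(0)*conj(1) + 2*(-2)*conj(-1) + 2*(0)*conj(-2) + 2*(2)*conj(-1) + 2*(0)*conj(1) + 6*(0)*conj(0) + 6*(0)*conj(0)]
      = (1/24)[(4) + (-4) + (0) + (4) + (0) + (-4) + (0) + (0) + (0)] = 0/24 = 0
  <chi_4*chi_7, chi_7> = (1/24)[1*(2)*conj(2) + 1*(-2)*conj(-2) + 2*(0)*conj(0) + 2*(-2)*conj(-2) + 2*(0)*conj(0) + 2*(2)*conj(2) + 2*(0)*conj(0) + 6*(0)*conj(0) + 6*(0)*conj(0)]
      = (1/24)[(4) + (4) + (0) + (8) + (0) + (8) + (0) + (0) + (0)] = 24/24 = 1
  <chi_4*chi_7, chi_8> = (1/24)[1*(2)*conj(2) + 1*(-2)*conj(2) + 2*(0)*conj(-1) + 2*(-2)*conj(-1) + 2*(0)*conj(2) + 2*(2)*conj(-1) + 2*(0)*conj(-1) + 6*(0)*conj(0) + 6*(0)*conj(0)]
      = (1/24)[(4) + (-4) + (0) + (4) + (0) + (-4) + (0) + (0) + (0)] = 0/24 = 0
  <chi_4*chi_7, chi_9> = (1/24)[1*(2)*conj(2) + 1*(-2)*conj(-2) + 2*(0)*conj(-sqrt(3)) + 2*(-2)*conj(1) + 2*(0)*conj(0) + 2*(2)*conj(-1) + 2*(0)*conj(sqrt(3)) + 6*(0)*conj(0) + 6*(0)*conj(0)]
      = (1/24)[(4) + (4) + (0) + (-4) + (0) + (-4) + (0) + (0) + (0)] = 0/24 = 0
Hence the multiplicities are chi_7: 1. Dimension check: dim(chi_4)*dim(chi_7) = 1*2 = 2 and sum (mult * dim) = 1*2 = 2.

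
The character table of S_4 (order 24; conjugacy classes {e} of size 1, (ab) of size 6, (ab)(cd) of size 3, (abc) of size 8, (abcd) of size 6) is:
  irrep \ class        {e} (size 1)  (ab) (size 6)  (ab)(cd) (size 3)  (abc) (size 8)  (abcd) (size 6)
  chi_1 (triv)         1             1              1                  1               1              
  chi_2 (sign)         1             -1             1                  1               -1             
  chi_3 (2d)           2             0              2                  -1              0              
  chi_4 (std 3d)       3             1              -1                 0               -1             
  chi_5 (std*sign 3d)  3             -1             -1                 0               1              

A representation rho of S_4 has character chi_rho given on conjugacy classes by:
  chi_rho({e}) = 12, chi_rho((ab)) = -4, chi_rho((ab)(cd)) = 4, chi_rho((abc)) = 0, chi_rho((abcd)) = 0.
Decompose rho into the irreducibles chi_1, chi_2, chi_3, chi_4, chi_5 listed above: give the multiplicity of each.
Multiplicities: chi_1: 0, chi_2: 2, chi_3: 2, chi_4: 0, chi_5: 2.

Derivation: Use <chi_rho, chi> = (1/|G|) sum_C |C| * chi_rho(C) * conj(chi(C)) with |G| = 24 for each irreducible chi in the table:
  <chi_rho, chi_1> = (1/24)[1*(12)*conj(1) + 6*(-4)*conj(1) + 3*(4)*conj(1) + 8*(0)*conj(1) + 6*(0)*conj(1)]
      = (1/24)[(12) + (-24) + (12) + (0) + (0)] = 0/24 = 0
  <chi_rho, chi_2> = (1/24)[1*(12)*conj(1) + 6*(-4)*conj(-1) + 3*(4)*conj(1) + 8*(0)*conj(1) + 6*(0)*conj(-1)]
      = (1/24)[(12) + (24) + (12) + (0) + (0)] = 48/24 = 2
  <chi_rho, chi_3> = (1/24)[1*(12)*conj(2) + 6*(-4)*conj(0) + 3*(4)*conj(2) + 8*(0)*conj(-1) + 6*(0)*conj(0)]
      = (1/24)[(24) + (0) + (24) + (0) + (0)] = 48/24 = 2
  <chi_rho, chi_4> = (1/24)[1*(12)*conj(3) + 6*(-4)*conj(1) + 3*(4)*conj(-1) + 8*(0)*conj(0) + 6*(0)*conj(-1)]
      = (1/24)[(36) + (-24) + (-12) + (0) + (0)] = 0/24 = 0
  <chi_rho, chi_5> = (1/24)[1*(12)*conj(3) + 6*(-4)*conj(-1) + 3*(4)*conj(-1) + 8*(0)*conj(0) + 6*(0)*conj(1)]
      = (1/24)[(36) + (24) + (-12) + (0) + (0)] = 48/24 = 2
Dimension check: dim(rho) = sum (mult * dim) = 0*1 + 2*1 + 2*2 + 0*3 + 2*3 = 12 = chi_rho(e) = 12.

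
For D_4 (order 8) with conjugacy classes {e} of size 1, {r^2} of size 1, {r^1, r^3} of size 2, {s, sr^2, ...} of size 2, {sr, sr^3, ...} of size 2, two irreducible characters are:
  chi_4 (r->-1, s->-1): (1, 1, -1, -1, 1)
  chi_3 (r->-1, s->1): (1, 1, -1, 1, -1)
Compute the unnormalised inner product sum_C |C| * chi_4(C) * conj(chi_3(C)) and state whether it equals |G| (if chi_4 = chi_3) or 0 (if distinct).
Sum = 0; so <chi_4, chi_3> = 0 (distinct irreducibles are orthogonal).

Why: Compute term by term over conjugacy classes (|C| * chi_4(C) * conj(chi_3(C))):
  1*(1)*conj(1) + 1*(1)*conj(1) + 2*(-1)*conj(-1) + 2*(-1)*conj(1) + 2*(1)*conj(-1)
  = (1) + (1) + (2) + (-2) + (-2)
  = 0.
Dividing by |G| = 8 gives 0/8 = 0, matching the row-orthogonality relation <chi_4, chi_3> = [chi_4 = chi_3].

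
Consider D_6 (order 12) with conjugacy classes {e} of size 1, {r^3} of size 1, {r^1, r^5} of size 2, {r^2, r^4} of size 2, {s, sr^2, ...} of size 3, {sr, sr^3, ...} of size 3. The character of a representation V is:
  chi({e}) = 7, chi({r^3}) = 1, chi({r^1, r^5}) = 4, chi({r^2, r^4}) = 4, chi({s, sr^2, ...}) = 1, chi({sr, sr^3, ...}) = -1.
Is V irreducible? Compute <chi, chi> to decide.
Not irreducible (reducible): <chi, chi> = 10 > 1.

Reasoning: <chi, chi> = (1/|G|) sum_C |C| * |chi(C)|^2 = (1/12)[1*|7|^2 + 1*|1|^2 + 2*|4|^2 + 2*|4|^2 + 3*|1|^2 + 3*|-1|^2]
  = (1/12)[(49) + (1) + (32) + (32) + (3) + (3)] = 120/12 = 10.
A character is irreducible iff <chi, chi> = 1, so this representation is reducible.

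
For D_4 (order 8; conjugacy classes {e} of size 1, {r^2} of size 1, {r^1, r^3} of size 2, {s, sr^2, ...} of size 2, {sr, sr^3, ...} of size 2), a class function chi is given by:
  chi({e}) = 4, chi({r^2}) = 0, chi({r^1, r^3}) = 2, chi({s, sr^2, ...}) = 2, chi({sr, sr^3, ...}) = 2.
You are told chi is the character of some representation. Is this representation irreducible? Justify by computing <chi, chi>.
Not irreducible (reducible): <chi, chi> = 5 > 1.

Argument: <chi, chi> = (1/|G|) sum_C |C| * |chi(C)|^2 = (1/8)[1*|4|^2 + 1*|0|^2 + 2*|2|^2 + 2*|2|^2 + 2*|2|^2]
  = (1/8)[(16) + (0) + (8) + (8) + (8)] = 40/8 = 5.
A character is irreducible iff <chi, chi> = 1, so this representation is reducible.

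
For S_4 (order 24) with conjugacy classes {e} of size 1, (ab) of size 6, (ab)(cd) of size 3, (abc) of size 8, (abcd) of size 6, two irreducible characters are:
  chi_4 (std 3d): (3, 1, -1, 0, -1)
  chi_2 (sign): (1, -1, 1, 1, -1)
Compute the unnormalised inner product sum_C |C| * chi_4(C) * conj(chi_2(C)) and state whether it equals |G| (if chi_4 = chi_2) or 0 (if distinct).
Sum = 0; so <chi_4, chi_2> = 0 (distinct irreducibles are orthogonal).

Argument: Compute term by term over conjugacy classes (|C| * chi_4(C) * conj(chi_2(C))):
  1*(3)*conj(1) + 6*(1)*conj(-1) + 3*(-1)*conj(1) + 8*(0)*conj(1) + 6*(-1)*conj(-1)
  = (3) + (-6) + (-3) + (0) + (6)
  = 0.
Dividing by |G| = 24 gives 0/24 = 0, matching the row-orthogonality relation <chi_4, chi_2> = [chi_4 = chi_2].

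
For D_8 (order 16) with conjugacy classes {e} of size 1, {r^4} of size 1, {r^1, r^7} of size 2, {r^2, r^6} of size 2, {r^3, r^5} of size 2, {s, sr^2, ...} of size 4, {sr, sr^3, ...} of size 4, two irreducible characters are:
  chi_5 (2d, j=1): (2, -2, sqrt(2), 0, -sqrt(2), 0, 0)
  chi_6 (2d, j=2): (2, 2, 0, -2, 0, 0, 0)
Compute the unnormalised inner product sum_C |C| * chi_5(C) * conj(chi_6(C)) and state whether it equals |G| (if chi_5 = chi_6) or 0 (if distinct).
Sum = 0; so <chi_5, chi_6> = 0 (distinct irreducibles are orthogonal).

Details: Compute term by term over conjugacy classes (|C| * chi_5(C) * conj(chi_6(C))):
  1*(2)*conj(2) + 1*(-2)*conj(2) + 2*(sqrt(2))*conj(0) + 2*(0)*conj(-2) + 2*(-sqrt(2))*conj(0) + 4*(0)*conj(0) + 4*(0)*conj(0)
  = (4) + (-4) + (0) + (0) + (0) + (0) + (0)
  = 0.
Dividing by |G| = 16 gives 0/16 = 0, matching the row-orthogonality relation <chi_5, chi_6> = [chi_5 = chi_6].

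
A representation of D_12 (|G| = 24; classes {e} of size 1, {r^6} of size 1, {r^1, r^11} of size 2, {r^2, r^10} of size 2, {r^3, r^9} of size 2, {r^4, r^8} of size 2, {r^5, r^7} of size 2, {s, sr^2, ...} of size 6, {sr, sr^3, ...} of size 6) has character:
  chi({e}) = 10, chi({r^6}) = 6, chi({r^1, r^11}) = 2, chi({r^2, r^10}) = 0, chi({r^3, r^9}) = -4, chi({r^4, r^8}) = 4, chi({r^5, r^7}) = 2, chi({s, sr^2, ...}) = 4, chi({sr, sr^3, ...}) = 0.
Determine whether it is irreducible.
Not irreducible (reducible): <chi, chi> = 13 > 1.

Justification: <chi, chi> = (1/|G|) sum_C |C| * |chi(C)|^2 = (1/24)[1*|10|^2 + 1*|6|^2 + 2*|2|^2 + 2*|0|^2 + 2*|-4|^2 + 2*|4|^2 + 2*|2|^2 + 6*|4|^2 + 6*|0|^2]
  = (1/24)[(100) + (36) + (8) + (0) + (32) + (32) + (8) + (96) + (0)] = 312/24 = 13.
A character is irreducible iff <chi, chi> = 1, so this representation is reducible.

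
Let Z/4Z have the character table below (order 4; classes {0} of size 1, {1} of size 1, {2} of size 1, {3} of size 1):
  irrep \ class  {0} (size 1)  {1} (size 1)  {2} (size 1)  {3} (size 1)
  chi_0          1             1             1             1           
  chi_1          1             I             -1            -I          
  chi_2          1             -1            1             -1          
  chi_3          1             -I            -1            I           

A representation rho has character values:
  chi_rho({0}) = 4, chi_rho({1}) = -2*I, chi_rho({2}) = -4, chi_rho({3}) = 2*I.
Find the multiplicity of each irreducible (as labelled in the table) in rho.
Multiplicities: chi_0: 0, chi_1: 1, chi_2: 0, chi_3: 3.

Reasoning: Use <chi_rho, chi> = (1/|G|) sum_C |C| * chi_rho(C) * conj(chi(C)) with |G| = 4 for each irreducible chi in the table:
  <chi_rho, chi_0> = (1/4)[1*(4)*conj(1) + 1*(-2*I)*conj(1) + 1*(-4)*conj(1) + 1*(2*I)*conj(1)]
      = (1/4)[(4) + (-2*I) + (-4) + (2*I)] = 0/4 = 0
  <chi_rho, chi_1> = (1/4)[1*(4)*conj(1) + 1*(-2*I)*conj(I) + 1*(-4)*conj(-1) + 1*(2*I)*conj(-I)]
      = (1/4)[(4) + (-2) + (4) + (-2)] = 4/4 = 1
  <chi_rho, chi_2> = (1/4)[1*(4)*conj(1) + 1*(-2*I)*conj(-1) + 1*(-4)*conj(1) + 1*(2*I)*conj(-1)]
      = (1/4)[(4) + (2*I) + (-4) + (-2*I)] = 0/4 = 0
  <chi_rho, chi_3> = (1/4)[1*(4)*conj(1) + 1*(-2*I)*conj(-I) + 1*(-4)*conj(-1) + 1*(2*I)*conj(I)]
      = (1/4)[(4) + (2) + (4) + (2)] = 12/4 = 3
(Exp terms are combined using exp(i*s)*conj(exp(i*t)) = exp(i*(s-t)), and sums of them are collapsed using the identity that for every m > 1 the m distinct m-th roots of unity sum to 0, e.g. 1 + exp(2*I*pi/3) + exp(-2*I*pi/3) = 0.)
Dimension check: dim(rho) = sum (mult * dim) = 0*1 + 1*1 + 0*1 + 3*1 = 4 = chi_rho(e) = 4.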